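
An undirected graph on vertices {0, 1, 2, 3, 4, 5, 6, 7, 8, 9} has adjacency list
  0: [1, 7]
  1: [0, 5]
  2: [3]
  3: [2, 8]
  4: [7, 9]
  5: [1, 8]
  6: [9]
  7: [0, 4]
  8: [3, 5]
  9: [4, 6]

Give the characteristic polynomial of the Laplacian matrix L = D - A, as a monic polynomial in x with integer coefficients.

x^10 - 18x^9 + 136x^8 - 560x^7 + 1365x^6 - 2002x^5 + 1716x^4 - 792x^3 + 165x^2 - 10x

Reading degrees in the order [0, 1, 2, 3, 4, 5, 6, 7, 8, 9] gives [2, 2, 1, 2, 2, 2, 1, 2, 2, 2]; set D = diag(2, 2, 1, 2, 2, 2, 1, 2, 2, 2) and form L = D - A. Computing det(xI - L) by cofactor expansion (or equivalently via sum-over-permutations) gives x^10 - 18x^9 + 136x^8 - 560x^7 + 1365x^6 - 2002x^5 + 1716x^4 - 792x^3 + 165x^2 - 10x. The constant term is 0 because L is singular (the all-ones vector lies in its kernel). The largest eigenvalue, 3.9021, is at most the vertex count 10. By the matrix-tree theorem the graph has (1/10) * product of the nonzero eigenvalues = 1 spanning tree.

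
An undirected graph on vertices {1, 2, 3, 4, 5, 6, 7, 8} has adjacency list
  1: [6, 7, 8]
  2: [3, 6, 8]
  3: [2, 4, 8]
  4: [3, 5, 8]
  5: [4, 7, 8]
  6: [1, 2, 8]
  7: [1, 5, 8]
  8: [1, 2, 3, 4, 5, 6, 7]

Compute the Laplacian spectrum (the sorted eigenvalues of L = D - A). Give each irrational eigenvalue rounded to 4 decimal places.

[0, 1.7530, 1.7530, 3.4450, 3.4450, 4.8019, 4.8019, 8]

Reading degrees in the order [1, 2, 3, 4, 5, 6, 7, 8] gives [3, 3, 3, 3, 3, 3, 3, 7]; set D = diag(3, 3, 3, 3, 3, 3, 3, 7) and form L = D - A. Since every row of L sums to 0, the all-ones vector is in the kernel and 0 is an eigenvalue. The eigenvalues sum to 28, which equals trace(L) = 2|E|.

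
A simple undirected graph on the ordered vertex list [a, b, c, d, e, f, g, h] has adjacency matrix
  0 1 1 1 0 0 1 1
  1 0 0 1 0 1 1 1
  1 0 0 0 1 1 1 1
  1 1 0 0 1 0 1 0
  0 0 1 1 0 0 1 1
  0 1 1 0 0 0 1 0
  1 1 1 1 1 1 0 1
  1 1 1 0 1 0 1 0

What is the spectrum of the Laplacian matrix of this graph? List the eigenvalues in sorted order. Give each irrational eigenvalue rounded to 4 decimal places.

[0, 2.8013, 3.7530, 4.2865, 5.4450, 6.8019, 6.9122, 8]

With the vertex order [a, b, c, d, e, f, g, h], the degrees are [5, 5, 5, 4, 4, 3, 7, 5], giving D = diag(5, 5, 5, 4, 4, 3, 7, 5) and L = D - A. Diagonalising L (or applying a numerical eigensolver to the 8x8 matrix) gives the spectrum above. There is one zero in the spectrum, matching the 1 component. By the matrix-tree theorem the graph has (1/8) * product of the nonzero eigenvalues = 11537 spanning trees.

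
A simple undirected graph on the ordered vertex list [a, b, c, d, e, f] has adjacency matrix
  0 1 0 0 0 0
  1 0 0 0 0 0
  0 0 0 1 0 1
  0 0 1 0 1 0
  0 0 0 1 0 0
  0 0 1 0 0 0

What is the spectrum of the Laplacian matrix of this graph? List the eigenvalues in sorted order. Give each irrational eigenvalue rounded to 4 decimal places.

[0, 0, 0.5858, 2, 2, 3.4142]

Each diagonal entry of L is the vertex degree and each off-diagonal entry is -1 where an edge is present, 0 otherwise; in the order [a, b, c, d, e, f] the diagonal is [1, 1, 2, 2, 1, 1]. Diagonalising L (or applying a numerical eigensolver to the 6x6 matrix) gives the spectrum above. The 2 zero eigenvalues correspond to the 2 connected components. The largest eigenvalue, 3.4142, is at most the vertex count 6. The eigenvalues sum to 8, which equals trace(L) = 2|E|.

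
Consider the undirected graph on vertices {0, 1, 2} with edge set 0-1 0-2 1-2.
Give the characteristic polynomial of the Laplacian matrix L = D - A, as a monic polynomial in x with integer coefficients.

x^3 - 6x^2 + 9x

With the vertex order [0, 1, 2], the degrees are [2, 2, 2], giving D = diag(2, 2, 2) and L = D - A. The eigenvalues of L are [0, 3, 3]; the characteristic polynomial is the product of (x - lambda_i), which multiplies out to x^3 - 6x^2 + 9x. Since p(0) = det(-L) = 0, x divides p(x). By the matrix-tree theorem the graph has (1/3) * product of the nonzero eigenvalues = 3 spanning trees.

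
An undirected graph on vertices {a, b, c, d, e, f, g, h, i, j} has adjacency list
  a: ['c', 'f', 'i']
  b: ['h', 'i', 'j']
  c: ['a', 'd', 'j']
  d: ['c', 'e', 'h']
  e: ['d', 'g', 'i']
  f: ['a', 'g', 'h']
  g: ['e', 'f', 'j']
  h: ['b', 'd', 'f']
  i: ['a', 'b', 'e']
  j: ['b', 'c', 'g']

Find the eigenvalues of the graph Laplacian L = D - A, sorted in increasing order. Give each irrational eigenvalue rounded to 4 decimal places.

[0, 2, 2, 2, 2, 2, 5, 5, 5, 5]

Each diagonal entry of L is the vertex degree and each off-diagonal entry is -1 where an edge is present, 0 otherwise; in the order [a, b, c, d, e, f, g, h, i, j] the diagonal is [3, 3, 3, 3, 3, 3, 3, 3, 3, 3]. Since every row of L sums to 0, the all-ones vector is in the kernel and 0 is an eigenvalue. The single zero eigenvalue shows the graph is connected.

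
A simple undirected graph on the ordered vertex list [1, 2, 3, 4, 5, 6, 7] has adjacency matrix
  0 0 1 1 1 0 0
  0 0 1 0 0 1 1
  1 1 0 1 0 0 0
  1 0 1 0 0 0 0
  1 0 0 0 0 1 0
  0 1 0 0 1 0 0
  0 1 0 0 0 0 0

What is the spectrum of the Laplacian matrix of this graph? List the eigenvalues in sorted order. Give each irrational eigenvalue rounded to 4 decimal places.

With the vertex order [1, 2, 3, 4, 5, 6, 7], the degrees are [3, 3, 3, 2, 2, 2, 1], giving D = diag(3, 3, 3, 2, 2, 2, 1) and L = D - A. L is symmetric positive semidefinite, so every eigenvalue is real and nonnegative.

[0, 0.6490, 1.0910, 2.2416, 3.1462, 4.2048, 4.6675]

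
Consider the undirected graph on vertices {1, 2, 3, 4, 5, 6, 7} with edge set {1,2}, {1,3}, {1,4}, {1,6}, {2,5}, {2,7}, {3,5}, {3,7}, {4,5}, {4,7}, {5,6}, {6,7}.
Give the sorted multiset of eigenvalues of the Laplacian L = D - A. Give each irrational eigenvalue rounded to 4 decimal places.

[0, 3, 3, 3, 4, 4, 7]

Reading degrees in the order [1, 2, 3, 4, 5, 6, 7] gives [4, 3, 3, 3, 4, 3, 4]; set D = diag(4, 3, 3, 3, 4, 3, 4) and form L = D - A. Since every row of L sums to 0, the all-ones vector is in the kernel and 0 is an eigenvalue. The single zero eigenvalue shows the graph is connected.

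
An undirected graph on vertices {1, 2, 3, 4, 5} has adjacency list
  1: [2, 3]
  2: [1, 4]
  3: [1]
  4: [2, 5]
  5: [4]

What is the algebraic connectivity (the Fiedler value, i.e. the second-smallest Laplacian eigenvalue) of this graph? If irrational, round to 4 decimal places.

0.3820

Each diagonal entry of L is the vertex degree and each off-diagonal entry is -1 where an edge is present, 0 otherwise; in the order [1, 2, 3, 4, 5] the diagonal is [2, 2, 1, 2, 1]. The sorted Laplacian eigenvalues are [0, 0.3820, 1.3820, 2.6180, 3.6180]; the algebraic connectivity is the second entry, 0.3820.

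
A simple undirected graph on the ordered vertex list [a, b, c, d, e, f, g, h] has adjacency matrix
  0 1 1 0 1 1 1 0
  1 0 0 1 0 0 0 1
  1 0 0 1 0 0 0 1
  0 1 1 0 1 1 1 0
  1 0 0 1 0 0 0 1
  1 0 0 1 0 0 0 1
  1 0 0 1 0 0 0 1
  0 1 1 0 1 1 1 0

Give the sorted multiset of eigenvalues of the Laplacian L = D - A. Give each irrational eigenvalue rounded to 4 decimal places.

[0, 3, 3, 3, 3, 5, 5, 8]

Each diagonal entry of L is the vertex degree and each off-diagonal entry is -1 where an edge is present, 0 otherwise; in the order [a, b, c, d, e, f, g, h] the diagonal is [5, 3, 3, 5, 3, 3, 3, 5]. Diagonalising L (or applying a numerical eigensolver to the 8x8 matrix) gives the spectrum above. By the matrix-tree theorem the graph has (1/8) * product of the nonzero eigenvalues = 2025 spanning trees. The eigenvalues sum to 30, which equals trace(L) = 2|E|.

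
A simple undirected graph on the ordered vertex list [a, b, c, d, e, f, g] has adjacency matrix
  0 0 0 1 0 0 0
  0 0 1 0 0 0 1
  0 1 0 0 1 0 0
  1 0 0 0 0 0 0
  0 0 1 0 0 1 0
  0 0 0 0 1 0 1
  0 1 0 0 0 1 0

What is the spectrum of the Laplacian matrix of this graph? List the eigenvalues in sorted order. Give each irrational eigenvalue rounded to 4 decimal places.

[0, 0, 1.3820, 1.3820, 2, 3.6180, 3.6180]

With the vertex order [a, b, c, d, e, f, g], the degrees are [1, 2, 2, 1, 2, 2, 2], giving D = diag(1, 2, 2, 1, 2, 2, 2) and L = D - A. Diagonalising L (or applying a numerical eigensolver to the 7x7 matrix) gives the spectrum above. The 2 zero eigenvalues correspond to the 2 connected components. The eigenvalues sum to 12, which equals trace(L) = 2|E|.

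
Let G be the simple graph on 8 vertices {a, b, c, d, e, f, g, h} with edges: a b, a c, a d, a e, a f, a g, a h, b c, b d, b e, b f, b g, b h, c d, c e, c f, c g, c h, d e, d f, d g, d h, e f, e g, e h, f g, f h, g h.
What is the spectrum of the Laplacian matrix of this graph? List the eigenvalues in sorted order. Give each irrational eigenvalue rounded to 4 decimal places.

[0, 8, 8, 8, 8, 8, 8, 8]

Reading degrees in the order [a, b, c, d, e, f, g, h] gives [7, 7, 7, 7, 7, 7, 7, 7]; set D = diag(7, 7, 7, 7, 7, 7, 7, 7) and form L = D - A. The multiplicity of 0 as a Laplacian eigenvalue equals the number of connected components. The single zero eigenvalue shows the graph is connected. The eigenvalues sum to 56, which equals trace(L) = 2|E|.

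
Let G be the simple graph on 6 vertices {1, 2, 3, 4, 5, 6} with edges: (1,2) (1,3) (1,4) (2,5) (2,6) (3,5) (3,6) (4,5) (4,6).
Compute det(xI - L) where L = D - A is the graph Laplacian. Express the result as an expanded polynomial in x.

x^6 - 18x^5 + 126x^4 - 432x^3 + 729x^2 - 486x

Each diagonal entry of L is the vertex degree and each off-diagonal entry is -1 where an edge is present, 0 otherwise; in the order [1, 2, 3, 4, 5, 6] the diagonal is [3, 3, 3, 3, 3, 3]. The eigenvalues of L are [0, 3, 3, 3, 3, 6]; the characteristic polynomial is the product of (x - lambda_i), which multiplies out to x^6 - 18x^5 + 126x^4 - 432x^3 + 729x^2 - 486x. Since p(0) = det(-L) = 0, x divides p(x). The largest eigenvalue, 6, is at most the vertex count 6.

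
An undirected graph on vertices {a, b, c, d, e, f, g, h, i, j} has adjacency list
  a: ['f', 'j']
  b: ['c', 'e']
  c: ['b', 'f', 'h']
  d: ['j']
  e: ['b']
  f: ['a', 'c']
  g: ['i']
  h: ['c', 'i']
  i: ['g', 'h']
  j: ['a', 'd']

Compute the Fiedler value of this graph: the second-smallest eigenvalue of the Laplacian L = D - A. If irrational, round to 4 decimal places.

With the vertex order [a, b, c, d, e, f, g, h, i, j], the degrees are [2, 2, 3, 1, 1, 2, 1, 2, 2, 2], giving D = diag(2, 2, 3, 1, 1, 2, 1, 2, 2, 2) and L = D - A. Computing the eigenvalues of L and sorting gives [0, 0.1479, 0.2814, 0.7873, 1.2931, 2, 2.4631, 3.0926, 3.4687, 4.4659]. The Fiedler value lambda_2 = 0.1479 is strictly positive, so the graph is connected. By the matrix-tree theorem the graph has (1/10) * product of the nonzero eigenvalues = 1 spanning tree. There is one zero in the spectrum, matching the 1 component.

0.1479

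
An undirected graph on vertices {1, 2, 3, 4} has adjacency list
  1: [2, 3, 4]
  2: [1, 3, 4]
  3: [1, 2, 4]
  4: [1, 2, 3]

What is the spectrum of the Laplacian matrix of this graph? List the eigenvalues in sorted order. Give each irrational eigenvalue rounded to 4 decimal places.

Reading degrees in the order [1, 2, 3, 4] gives [3, 3, 3, 3]; set D = diag(3, 3, 3, 3) and form L = D - A. Diagonalising L (or applying a numerical eigensolver to the 4x4 matrix) gives the spectrum above. The single zero eigenvalue shows the graph is connected. The largest eigenvalue, 4, is at most the vertex count 4.

[0, 4, 4, 4]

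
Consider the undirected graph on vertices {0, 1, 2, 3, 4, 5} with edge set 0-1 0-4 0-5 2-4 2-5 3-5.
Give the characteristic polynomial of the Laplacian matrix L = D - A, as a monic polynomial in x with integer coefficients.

x^6 - 12x^5 + 52x^4 - 100x^3 + 83x^2 - 24x

With the vertex order [0, 1, 2, 3, 4, 5], the degrees are [3, 1, 2, 1, 2, 3], giving D = diag(3, 1, 2, 1, 2, 3) and L = D - A. Computing det(xI - L) by cofactor expansion (or equivalently via sum-over-permutations) gives x^6 - 12x^5 + 52x^4 - 100x^3 + 83x^2 - 24x. The coefficient of x^5 equals -trace(L) = -12, matching the sum of degrees. The largest eigenvalue, 4.8136, is at most the vertex count 6. The eigenvalues sum to 12, which equals trace(L) = 2|E|.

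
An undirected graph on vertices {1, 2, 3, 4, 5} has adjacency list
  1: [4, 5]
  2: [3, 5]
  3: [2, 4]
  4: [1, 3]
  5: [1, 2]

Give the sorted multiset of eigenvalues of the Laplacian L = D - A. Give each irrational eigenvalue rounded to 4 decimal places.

Reading degrees in the order [1, 2, 3, 4, 5] gives [2, 2, 2, 2, 2]; set D = diag(2, 2, 2, 2, 2) and form L = D - A. Diagonalising L (or applying a numerical eigensolver to the 5x5 matrix) gives the spectrum above. By the matrix-tree theorem the graph has (1/5) * product of the nonzero eigenvalues = 5 spanning trees. The eigenvalues sum to 10, which equals trace(L) = 2|E|.

[0, 1.3820, 1.3820, 3.6180, 3.6180]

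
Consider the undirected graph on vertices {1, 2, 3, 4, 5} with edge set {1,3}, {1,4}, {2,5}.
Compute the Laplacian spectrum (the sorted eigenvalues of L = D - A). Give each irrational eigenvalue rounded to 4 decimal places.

[0, 0, 1, 2, 3]

Each diagonal entry of L is the vertex degree and each off-diagonal entry is -1 where an edge is present, 0 otherwise; in the order [1, 2, 3, 4, 5] the diagonal is [2, 1, 1, 1, 1]. Diagonalising L (or applying a numerical eigensolver to the 5x5 matrix) gives the spectrum above. The 2 zero eigenvalues correspond to the 2 connected components. There are 2 zeros in the spectrum, matching the 2 components. The largest eigenvalue, 3, is at most the vertex count 5.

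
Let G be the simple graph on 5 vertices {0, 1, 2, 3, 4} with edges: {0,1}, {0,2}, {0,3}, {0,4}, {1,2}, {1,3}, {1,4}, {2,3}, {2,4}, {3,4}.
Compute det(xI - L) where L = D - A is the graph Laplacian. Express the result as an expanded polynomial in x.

Reading degrees in the order [0, 1, 2, 3, 4] gives [4, 4, 4, 4, 4]; set D = diag(4, 4, 4, 4, 4) and form L = D - A. Computing det(xI - L) by cofactor expansion (or equivalently via sum-over-permutations) gives x^5 - 20x^4 + 150x^3 - 500x^2 + 625x. The coefficient of x^4 equals -trace(L) = -20, matching the sum of degrees. The eigenvalues sum to 20, which equals trace(L) = 2|E|. The largest eigenvalue, 5, is at most the vertex count 5.

x^5 - 20x^4 + 150x^3 - 500x^2 + 625x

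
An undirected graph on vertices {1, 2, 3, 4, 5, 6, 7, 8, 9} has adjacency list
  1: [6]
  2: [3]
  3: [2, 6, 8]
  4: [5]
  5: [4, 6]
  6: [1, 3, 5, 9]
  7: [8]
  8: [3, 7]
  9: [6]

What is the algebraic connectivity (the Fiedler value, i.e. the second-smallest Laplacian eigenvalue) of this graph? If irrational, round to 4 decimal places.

With the vertex order [1, 2, 3, 4, 5, 6, 7, 8, 9], the degrees are [1, 1, 3, 1, 2, 4, 1, 2, 1], giving D = diag(1, 1, 3, 1, 2, 4, 1, 2, 1) and L = D - A. Computing the eigenvalues of L and sorting gives [0, 0.2427, 0.5371, 0.6893, 1, 2.1297, 2.4166, 3.6434, 5.3411]. The Fiedler value lambda_2 = 0.2427 is strictly positive, so the graph is connected. There is one zero in the spectrum, matching the 1 component. By the matrix-tree theorem the graph has (1/9) * product of the nonzero eigenvalues = 1 spanning tree.

0.2427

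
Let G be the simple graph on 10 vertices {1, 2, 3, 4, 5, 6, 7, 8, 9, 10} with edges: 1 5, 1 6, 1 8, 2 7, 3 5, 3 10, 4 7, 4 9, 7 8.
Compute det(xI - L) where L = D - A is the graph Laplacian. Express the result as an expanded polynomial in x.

Each diagonal entry of L is the vertex degree and each off-diagonal entry is -1 where an edge is present, 0 otherwise; in the order [1, 2, 3, 4, 5, 6, 7, 8, 9, 10] the diagonal is [3, 1, 2, 2, 2, 1, 3, 2, 1, 1]. Computing det(xI - L) by cofactor expansion (or equivalently via sum-over-permutations) gives x^10 - 18x^9 + 134x^8 - 536x^7 + 1254x^6 - 1752x^5 + 1432x^4 - 642x^3 + 138x^2 - 10x. The coefficient of x^9 equals -trace(L) = -18, matching the sum of degrees. There is one zero in the spectrum, matching the 1 component.

x^10 - 18x^9 + 134x^8 - 536x^7 + 1254x^6 - 1752x^5 + 1432x^4 - 642x^3 + 138x^2 - 10x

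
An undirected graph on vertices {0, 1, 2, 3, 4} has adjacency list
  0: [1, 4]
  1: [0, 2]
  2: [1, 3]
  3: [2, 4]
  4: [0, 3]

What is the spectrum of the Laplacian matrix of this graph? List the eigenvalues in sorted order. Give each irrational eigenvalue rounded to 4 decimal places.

[0, 1.3820, 1.3820, 3.6180, 3.6180]

Reading degrees in the order [0, 1, 2, 3, 4] gives [2, 2, 2, 2, 2]; set D = diag(2, 2, 2, 2, 2) and form L = D - A. Diagonalising L (or applying a numerical eigensolver to the 5x5 matrix) gives the spectrum above. The eigenvalues sum to 10, which equals trace(L) = 2|E|.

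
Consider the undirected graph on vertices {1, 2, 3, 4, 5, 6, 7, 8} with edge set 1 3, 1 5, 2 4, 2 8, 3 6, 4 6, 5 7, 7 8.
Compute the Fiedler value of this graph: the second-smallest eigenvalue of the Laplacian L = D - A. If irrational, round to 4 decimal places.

Reading degrees in the order [1, 2, 3, 4, 5, 6, 7, 8] gives [2, 2, 2, 2, 2, 2, 2, 2]; set D = diag(2, 2, 2, 2, 2, 2, 2, 2) and form L = D - A. Computing the eigenvalues of L and sorting gives [0, 0.5858, 0.5858, 2, 2, 3.4142, 3.4142, 4]. The Fiedler value lambda_2 = 0.5858 is strictly positive, so the graph is connected.

0.5858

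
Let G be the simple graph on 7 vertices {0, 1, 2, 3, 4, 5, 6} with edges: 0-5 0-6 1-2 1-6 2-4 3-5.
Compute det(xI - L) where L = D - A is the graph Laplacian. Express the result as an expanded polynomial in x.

Reading degrees in the order [0, 1, 2, 3, 4, 5, 6] gives [2, 2, 2, 1, 1, 2, 2]; set D = diag(2, 2, 2, 1, 1, 2, 2) and form L = D - A. L has integer entries, so p(x) = det(xI - L) has integer coefficients. Expanding the determinant yields x^7 - 12x^6 + 55x^5 - 120x^4 + 126x^3 - 56x^2 + 7x. Since p(0) = det(-L) = 0, x divides p(x). The eigenvalues sum to 12, which equals trace(L) = 2|E|.

x^7 - 12x^6 + 55x^5 - 120x^4 + 126x^3 - 56x^2 + 7x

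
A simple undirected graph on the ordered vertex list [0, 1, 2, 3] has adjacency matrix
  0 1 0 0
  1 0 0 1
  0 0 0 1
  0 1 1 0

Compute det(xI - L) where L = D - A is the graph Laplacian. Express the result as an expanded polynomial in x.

Each diagonal entry of L is the vertex degree and each off-diagonal entry is -1 where an edge is present, 0 otherwise; in the order [0, 1, 2, 3] the diagonal is [1, 2, 1, 2]. Computing det(xI - L) by cofactor expansion (or equivalently via sum-over-permutations) gives x^4 - 6x^3 + 10x^2 - 4x. Since p(0) = det(-L) = 0, x divides p(x). By the matrix-tree theorem the graph has (1/4) * product of the nonzero eigenvalues = 1 spanning tree.

x^4 - 6x^3 + 10x^2 - 4x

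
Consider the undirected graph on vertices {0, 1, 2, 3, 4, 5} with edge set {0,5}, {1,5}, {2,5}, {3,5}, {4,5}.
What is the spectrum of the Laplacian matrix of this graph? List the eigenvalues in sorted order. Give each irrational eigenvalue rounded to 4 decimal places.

Reading degrees in the order [0, 1, 2, 3, 4, 5] gives [1, 1, 1, 1, 1, 5]; set D = diag(1, 1, 1, 1, 1, 5) and form L = D - A. The multiplicity of 0 as a Laplacian eigenvalue equals the number of connected components. The single zero eigenvalue shows the graph is connected.

[0, 1, 1, 1, 1, 6]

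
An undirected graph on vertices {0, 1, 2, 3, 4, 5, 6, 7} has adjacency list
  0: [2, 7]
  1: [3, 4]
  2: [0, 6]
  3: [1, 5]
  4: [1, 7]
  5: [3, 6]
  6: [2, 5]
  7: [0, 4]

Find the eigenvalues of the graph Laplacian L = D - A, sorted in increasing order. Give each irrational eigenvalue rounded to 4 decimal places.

[0, 0.5858, 0.5858, 2, 2, 3.4142, 3.4142, 4]

Each diagonal entry of L is the vertex degree and each off-diagonal entry is -1 where an edge is present, 0 otherwise; in the order [0, 1, 2, 3, 4, 5, 6, 7] the diagonal is [2, 2, 2, 2, 2, 2, 2, 2]. Diagonalising L (or applying a numerical eigensolver to the 8x8 matrix) gives the spectrum above. The largest eigenvalue, 4, is at most the vertex count 8.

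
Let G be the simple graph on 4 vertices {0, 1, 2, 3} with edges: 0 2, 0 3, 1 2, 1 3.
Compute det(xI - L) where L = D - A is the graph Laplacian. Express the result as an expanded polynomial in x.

x^4 - 8x^3 + 20x^2 - 16x

Reading degrees in the order [0, 1, 2, 3] gives [2, 2, 2, 2]; set D = diag(2, 2, 2, 2) and form L = D - A. L has integer entries, so p(x) = det(xI - L) has integer coefficients. Expanding the determinant yields x^4 - 8x^3 + 20x^2 - 16x. Since p(0) = det(-L) = 0, x divides p(x).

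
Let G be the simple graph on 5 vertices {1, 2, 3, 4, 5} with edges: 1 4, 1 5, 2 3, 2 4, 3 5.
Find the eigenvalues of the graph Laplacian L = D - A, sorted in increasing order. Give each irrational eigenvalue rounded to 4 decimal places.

Reading degrees in the order [1, 2, 3, 4, 5] gives [2, 2, 2, 2, 2]; set D = diag(2, 2, 2, 2, 2) and form L = D - A. Diagonalising L (or applying a numerical eigensolver to the 5x5 matrix) gives the spectrum above. The single zero eigenvalue shows the graph is connected. By the matrix-tree theorem the graph has (1/5) * product of the nonzero eigenvalues = 5 spanning trees.

[0, 1.3820, 1.3820, 3.6180, 3.6180]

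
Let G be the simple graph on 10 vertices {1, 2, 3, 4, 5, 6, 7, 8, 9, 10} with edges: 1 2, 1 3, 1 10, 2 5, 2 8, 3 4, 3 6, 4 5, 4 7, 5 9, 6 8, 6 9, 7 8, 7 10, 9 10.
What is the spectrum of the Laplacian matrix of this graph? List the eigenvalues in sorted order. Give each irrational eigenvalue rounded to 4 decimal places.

[0, 2, 2, 2, 2, 2, 5, 5, 5, 5]

Reading degrees in the order [1, 2, 3, 4, 5, 6, 7, 8, 9, 10] gives [3, 3, 3, 3, 3, 3, 3, 3, 3, 3]; set D = diag(3, 3, 3, 3, 3, 3, 3, 3, 3, 3) and form L = D - A. The multiplicity of 0 as a Laplacian eigenvalue equals the number of connected components. The single zero eigenvalue shows the graph is connected. There is one zero in the spectrum, matching the 1 component.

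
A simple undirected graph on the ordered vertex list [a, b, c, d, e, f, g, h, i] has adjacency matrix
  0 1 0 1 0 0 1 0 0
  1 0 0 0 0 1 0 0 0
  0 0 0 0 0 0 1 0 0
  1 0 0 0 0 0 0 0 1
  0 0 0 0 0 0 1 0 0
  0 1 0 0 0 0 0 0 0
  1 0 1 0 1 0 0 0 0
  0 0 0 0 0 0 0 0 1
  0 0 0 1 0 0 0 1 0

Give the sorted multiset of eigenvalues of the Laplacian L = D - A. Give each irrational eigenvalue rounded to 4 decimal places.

[0, 0.2217, 0.3327, 1, 1.1923, 2.1071, 3, 3.4413, 4.7049]

Reading degrees in the order [a, b, c, d, e, f, g, h, i] gives [3, 2, 1, 2, 1, 1, 3, 1, 2]; set D = diag(3, 2, 1, 2, 1, 1, 3, 1, 2) and form L = D - A. L is symmetric positive semidefinite, so every eigenvalue is real and nonnegative. By the matrix-tree theorem the graph has (1/9) * product of the nonzero eigenvalues = 1 spanning tree.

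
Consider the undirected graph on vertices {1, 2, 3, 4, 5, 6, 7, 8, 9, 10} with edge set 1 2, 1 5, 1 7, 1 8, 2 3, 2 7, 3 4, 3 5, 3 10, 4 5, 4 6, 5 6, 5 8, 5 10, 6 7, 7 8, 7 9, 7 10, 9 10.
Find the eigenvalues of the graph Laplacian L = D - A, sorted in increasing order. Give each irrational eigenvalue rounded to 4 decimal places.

[0, 1.5216, 1.8816, 2.5235, 3.2504, 4, 4.8247, 5.5166, 6.6739, 7.8076]

With the vertex order [1, 2, 3, 4, 5, 6, 7, 8, 9, 10], the degrees are [4, 3, 4, 3, 6, 3, 6, 3, 2, 4], giving D = diag(4, 3, 4, 3, 6, 3, 6, 3, 2, 4) and L = D - A. L is symmetric positive semidefinite, so every eigenvalue is real and nonnegative. The single zero eigenvalue shows the graph is connected. There is one zero in the spectrum, matching the 1 component.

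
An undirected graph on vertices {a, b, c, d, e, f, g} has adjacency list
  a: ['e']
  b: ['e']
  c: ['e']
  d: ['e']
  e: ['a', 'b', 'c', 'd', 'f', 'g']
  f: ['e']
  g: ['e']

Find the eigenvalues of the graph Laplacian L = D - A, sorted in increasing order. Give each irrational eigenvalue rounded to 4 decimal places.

[0, 1, 1, 1, 1, 1, 7]

With the vertex order [a, b, c, d, e, f, g], the degrees are [1, 1, 1, 1, 6, 1, 1], giving D = diag(1, 1, 1, 1, 6, 1, 1) and L = D - A. Since every row of L sums to 0, the all-ones vector is in the kernel and 0 is an eigenvalue. By the matrix-tree theorem the graph has (1/7) * product of the nonzero eigenvalues = 1 spanning tree.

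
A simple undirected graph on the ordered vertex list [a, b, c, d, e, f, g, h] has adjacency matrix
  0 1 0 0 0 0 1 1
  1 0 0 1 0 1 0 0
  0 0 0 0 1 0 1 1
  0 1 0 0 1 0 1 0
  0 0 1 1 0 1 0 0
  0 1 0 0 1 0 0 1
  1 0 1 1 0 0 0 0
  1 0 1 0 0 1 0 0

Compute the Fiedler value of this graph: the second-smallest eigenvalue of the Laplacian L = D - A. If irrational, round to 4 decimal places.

2

With the vertex order [a, b, c, d, e, f, g, h], the degrees are [3, 3, 3, 3, 3, 3, 3, 3], giving D = diag(3, 3, 3, 3, 3, 3, 3, 3) and L = D - A. The sorted Laplacian eigenvalues are [0, 2, 2, 2, 4, 4, 4, 6]; the algebraic connectivity is the second entry, 2. By the matrix-tree theorem the graph has (1/8) * product of the nonzero eigenvalues = 384 spanning trees.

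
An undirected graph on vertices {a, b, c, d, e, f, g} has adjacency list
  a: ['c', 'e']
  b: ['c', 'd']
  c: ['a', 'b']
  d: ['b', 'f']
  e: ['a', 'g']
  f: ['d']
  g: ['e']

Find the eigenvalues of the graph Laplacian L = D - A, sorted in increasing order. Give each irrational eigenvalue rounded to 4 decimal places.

[0, 0.1981, 0.7530, 1.5550, 2.4450, 3.2470, 3.8019]

With the vertex order [a, b, c, d, e, f, g], the degrees are [2, 2, 2, 2, 2, 1, 1], giving D = diag(2, 2, 2, 2, 2, 1, 1) and L = D - A. The multiplicity of 0 as a Laplacian eigenvalue equals the number of connected components. The single zero eigenvalue shows the graph is connected. The eigenvalues sum to 12, which equals trace(L) = 2|E|.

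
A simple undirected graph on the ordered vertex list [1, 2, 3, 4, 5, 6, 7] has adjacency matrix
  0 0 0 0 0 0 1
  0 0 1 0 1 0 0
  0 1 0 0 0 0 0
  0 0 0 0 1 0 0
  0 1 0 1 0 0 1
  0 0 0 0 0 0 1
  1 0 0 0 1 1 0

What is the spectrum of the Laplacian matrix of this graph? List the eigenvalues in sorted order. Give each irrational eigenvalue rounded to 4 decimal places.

[0, 0.3217, 0.6802, 1, 2.1397, 3.2297, 4.6287]

With the vertex order [1, 2, 3, 4, 5, 6, 7], the degrees are [1, 2, 1, 1, 3, 1, 3], giving D = diag(1, 2, 1, 1, 3, 1, 3) and L = D - A. Diagonalising L (or applying a numerical eigensolver to the 7x7 matrix) gives the spectrum above. The largest eigenvalue, 4.6287, is at most the vertex count 7.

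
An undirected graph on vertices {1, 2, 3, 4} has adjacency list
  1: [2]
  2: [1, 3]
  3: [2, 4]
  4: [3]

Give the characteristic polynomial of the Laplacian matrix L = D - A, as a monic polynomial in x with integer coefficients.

x^4 - 6x^3 + 10x^2 - 4x

With the vertex order [1, 2, 3, 4], the degrees are [1, 2, 2, 1], giving D = diag(1, 2, 2, 1) and L = D - A. Computing det(xI - L) by cofactor expansion (or equivalently via sum-over-permutations) gives x^4 - 6x^3 + 10x^2 - 4x. The coefficient of x^3 equals -trace(L) = -6, matching the sum of degrees. The eigenvalues sum to 6, which equals trace(L) = 2|E|.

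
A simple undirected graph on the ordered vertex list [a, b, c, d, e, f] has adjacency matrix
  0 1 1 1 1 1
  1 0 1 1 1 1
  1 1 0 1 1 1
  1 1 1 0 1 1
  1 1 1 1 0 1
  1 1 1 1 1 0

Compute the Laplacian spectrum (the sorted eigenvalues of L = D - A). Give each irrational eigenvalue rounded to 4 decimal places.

Reading degrees in the order [a, b, c, d, e, f] gives [5, 5, 5, 5, 5, 5]; set D = diag(5, 5, 5, 5, 5, 5) and form L = D - A. Since every row of L sums to 0, the all-ones vector is in the kernel and 0 is an eigenvalue. The single zero eigenvalue shows the graph is connected. The largest eigenvalue, 6, is at most the vertex count 6. The eigenvalues sum to 30, which equals trace(L) = 2|E|.

[0, 6, 6, 6, 6, 6]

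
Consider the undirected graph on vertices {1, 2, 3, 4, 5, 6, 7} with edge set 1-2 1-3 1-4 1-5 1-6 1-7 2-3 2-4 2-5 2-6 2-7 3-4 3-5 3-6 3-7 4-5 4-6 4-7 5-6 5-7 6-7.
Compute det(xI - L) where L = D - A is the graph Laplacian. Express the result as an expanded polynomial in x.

Each diagonal entry of L is the vertex degree and each off-diagonal entry is -1 where an edge is present, 0 otherwise; in the order [1, 2, 3, 4, 5, 6, 7] the diagonal is [6, 6, 6, 6, 6, 6, 6]. Computing det(xI - L) by cofactor expansion (or equivalently via sum-over-permutations) gives x^7 - 42x^6 + 735x^5 - 6860x^4 + 36015x^3 - 100842x^2 + 117649x. The coefficient of x^6 equals -trace(L) = -42, matching the sum of degrees.

x^7 - 42x^6 + 735x^5 - 6860x^4 + 36015x^3 - 100842x^2 + 117649x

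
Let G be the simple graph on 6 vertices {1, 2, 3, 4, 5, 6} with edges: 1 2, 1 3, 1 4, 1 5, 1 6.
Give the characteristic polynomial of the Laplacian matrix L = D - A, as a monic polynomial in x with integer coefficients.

Each diagonal entry of L is the vertex degree and each off-diagonal entry is -1 where an edge is present, 0 otherwise; in the order [1, 2, 3, 4, 5, 6] the diagonal is [5, 1, 1, 1, 1, 1]. L has integer entries, so p(x) = det(xI - L) has integer coefficients. Expanding the determinant yields x^6 - 10x^5 + 30x^4 - 40x^3 + 25x^2 - 6x. Since p(0) = det(-L) = 0, x divides p(x).

x^6 - 10x^5 + 30x^4 - 40x^3 + 25x^2 - 6x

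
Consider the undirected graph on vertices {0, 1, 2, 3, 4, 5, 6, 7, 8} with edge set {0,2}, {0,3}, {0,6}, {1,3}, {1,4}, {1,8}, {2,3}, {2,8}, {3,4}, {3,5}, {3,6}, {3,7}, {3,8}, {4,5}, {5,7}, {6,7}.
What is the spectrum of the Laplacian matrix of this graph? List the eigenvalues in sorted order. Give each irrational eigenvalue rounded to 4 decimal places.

[0, 1.5858, 1.5858, 3, 3, 4.4142, 4.4142, 5, 9]

Each diagonal entry of L is the vertex degree and each off-diagonal entry is -1 where an edge is present, 0 otherwise; in the order [0, 1, 2, 3, 4, 5, 6, 7, 8] the diagonal is [3, 3, 3, 8, 3, 3, 3, 3, 3]. Since every row of L sums to 0, the all-ones vector is in the kernel and 0 is an eigenvalue. The single zero eigenvalue shows the graph is connected. The largest eigenvalue, 9, is at most the vertex count 9.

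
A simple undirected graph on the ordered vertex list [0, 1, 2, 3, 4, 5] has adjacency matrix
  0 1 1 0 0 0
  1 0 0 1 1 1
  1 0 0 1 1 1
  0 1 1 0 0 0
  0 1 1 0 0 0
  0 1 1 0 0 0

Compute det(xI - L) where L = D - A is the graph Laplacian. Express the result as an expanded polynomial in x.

x^6 - 16x^5 + 96x^4 - 272x^3 + 368x^2 - 192x

Each diagonal entry of L is the vertex degree and each off-diagonal entry is -1 where an edge is present, 0 otherwise; in the order [0, 1, 2, 3, 4, 5] the diagonal is [2, 4, 4, 2, 2, 2]. Computing det(xI - L) by cofactor expansion (or equivalently via sum-over-permutations) gives x^6 - 16x^5 + 96x^4 - 272x^3 + 368x^2 - 192x. The constant term is 0 because L is singular (the all-ones vector lies in its kernel). There is one zero in the spectrum, matching the 1 component. The largest eigenvalue, 6, is at most the vertex count 6.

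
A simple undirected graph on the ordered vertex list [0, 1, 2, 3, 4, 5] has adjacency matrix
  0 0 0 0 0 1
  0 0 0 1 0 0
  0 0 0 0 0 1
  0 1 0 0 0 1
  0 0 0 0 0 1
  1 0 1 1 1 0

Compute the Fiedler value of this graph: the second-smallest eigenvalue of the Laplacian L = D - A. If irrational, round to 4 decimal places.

0.4859

Each diagonal entry of L is the vertex degree and each off-diagonal entry is -1 where an edge is present, 0 otherwise; in the order [0, 1, 2, 3, 4, 5] the diagonal is [1, 1, 1, 2, 1, 4]. The sorted Laplacian eigenvalues are [0, 0.4859, 1, 1, 2.4280, 5.0861]; the algebraic connectivity is the second entry, 0.4859. The largest eigenvalue, 5.0861, is at most the vertex count 6.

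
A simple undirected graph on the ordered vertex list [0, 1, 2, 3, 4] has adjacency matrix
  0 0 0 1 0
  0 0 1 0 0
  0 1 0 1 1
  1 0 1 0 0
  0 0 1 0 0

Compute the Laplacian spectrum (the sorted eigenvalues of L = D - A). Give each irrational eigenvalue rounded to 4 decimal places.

Each diagonal entry of L is the vertex degree and each off-diagonal entry is -1 where an edge is present, 0 otherwise; in the order [0, 1, 2, 3, 4] the diagonal is [1, 1, 3, 2, 1]. L is symmetric positive semidefinite, so every eigenvalue is real and nonnegative. The largest eigenvalue, 4.1701, is at most the vertex count 5.

[0, 0.5188, 1, 2.3111, 4.1701]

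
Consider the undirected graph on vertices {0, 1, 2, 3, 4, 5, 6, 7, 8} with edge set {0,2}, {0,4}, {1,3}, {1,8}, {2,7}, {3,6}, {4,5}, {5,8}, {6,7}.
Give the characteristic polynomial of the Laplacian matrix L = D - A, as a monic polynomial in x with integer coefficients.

Each diagonal entry of L is the vertex degree and each off-diagonal entry is -1 where an edge is present, 0 otherwise; in the order [0, 1, 2, 3, 4, 5, 6, 7, 8] the diagonal is [2, 2, 2, 2, 2, 2, 2, 2, 2]. Computing det(xI - L) by cofactor expansion (or equivalently via sum-over-permutations) gives x^9 - 18x^8 + 135x^7 - 546x^6 + 1287x^5 - 1782x^4 + 1386x^3 - 540x^2 + 81x. The coefficient of x^8 equals -trace(L) = -18, matching the sum of degrees. There is one zero in the spectrum, matching the 1 component. The largest eigenvalue, 3.8794, is at most the vertex count 9.

x^9 - 18x^8 + 135x^7 - 546x^6 + 1287x^5 - 1782x^4 + 1386x^3 - 540x^2 + 81x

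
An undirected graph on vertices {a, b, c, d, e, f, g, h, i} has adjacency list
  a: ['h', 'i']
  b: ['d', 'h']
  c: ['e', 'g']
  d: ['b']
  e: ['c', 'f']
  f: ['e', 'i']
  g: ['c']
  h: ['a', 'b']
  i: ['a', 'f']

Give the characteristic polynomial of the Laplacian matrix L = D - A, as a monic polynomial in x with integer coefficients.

x^9 - 16x^8 + 105x^7 - 364x^6 + 715x^5 - 792x^4 + 462x^3 - 120x^2 + 9x

Each diagonal entry of L is the vertex degree and each off-diagonal entry is -1 where an edge is present, 0 otherwise; in the order [a, b, c, d, e, f, g, h, i] the diagonal is [2, 2, 2, 1, 2, 2, 1, 2, 2]. L has integer entries, so p(x) = det(xI - L) has integer coefficients. Expanding the determinant yields x^9 - 16x^8 + 105x^7 - 364x^6 + 715x^5 - 792x^4 + 462x^3 - 120x^2 + 9x. The constant term is 0 because L is singular (the all-ones vector lies in its kernel). The eigenvalues sum to 16, which equals trace(L) = 2|E|. By the matrix-tree theorem the graph has (1/9) * product of the nonzero eigenvalues = 1 spanning tree.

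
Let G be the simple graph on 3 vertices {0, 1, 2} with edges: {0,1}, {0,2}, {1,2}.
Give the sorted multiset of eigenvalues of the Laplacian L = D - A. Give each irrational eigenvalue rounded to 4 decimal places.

[0, 3, 3]

Each diagonal entry of L is the vertex degree and each off-diagonal entry is -1 where an edge is present, 0 otherwise; in the order [0, 1, 2] the diagonal is [2, 2, 2]. Since every row of L sums to 0, the all-ones vector is in the kernel and 0 is an eigenvalue.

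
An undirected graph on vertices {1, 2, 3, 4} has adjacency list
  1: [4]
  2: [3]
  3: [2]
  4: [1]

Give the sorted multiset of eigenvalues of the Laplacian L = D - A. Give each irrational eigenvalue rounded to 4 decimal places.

Reading degrees in the order [1, 2, 3, 4] gives [1, 1, 1, 1]; set D = diag(1, 1, 1, 1) and form L = D - A. Diagonalising L (or applying a numerical eigensolver to the 4x4 matrix) gives the spectrum above. The 2 zero eigenvalues correspond to the 2 connected components. There are 2 zeros in the spectrum, matching the 2 components. The largest eigenvalue, 2, is at most the vertex count 4.

[0, 0, 2, 2]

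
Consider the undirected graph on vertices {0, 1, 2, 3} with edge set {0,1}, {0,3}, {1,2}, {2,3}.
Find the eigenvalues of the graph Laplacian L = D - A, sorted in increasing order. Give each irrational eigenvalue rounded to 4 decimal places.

Each diagonal entry of L is the vertex degree and each off-diagonal entry is -1 where an edge is present, 0 otherwise; in the order [0, 1, 2, 3] the diagonal is [2, 2, 2, 2]. The multiplicity of 0 as a Laplacian eigenvalue equals the number of connected components. There is one zero in the spectrum, matching the 1 component.

[0, 2, 2, 4]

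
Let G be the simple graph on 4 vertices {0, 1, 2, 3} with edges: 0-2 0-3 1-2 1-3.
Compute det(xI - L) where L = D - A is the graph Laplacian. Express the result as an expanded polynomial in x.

x^4 - 8x^3 + 20x^2 - 16x

With the vertex order [0, 1, 2, 3], the degrees are [2, 2, 2, 2], giving D = diag(2, 2, 2, 2) and L = D - A. The eigenvalues of L are [0, 2, 2, 4]; the characteristic polynomial is the product of (x - lambda_i), which multiplies out to x^4 - 8x^3 + 20x^2 - 16x. The constant term is 0 because L is singular (the all-ones vector lies in its kernel). By the matrix-tree theorem the graph has (1/4) * product of the nonzero eigenvalues = 4 spanning trees. The eigenvalues sum to 8, which equals trace(L) = 2|E|.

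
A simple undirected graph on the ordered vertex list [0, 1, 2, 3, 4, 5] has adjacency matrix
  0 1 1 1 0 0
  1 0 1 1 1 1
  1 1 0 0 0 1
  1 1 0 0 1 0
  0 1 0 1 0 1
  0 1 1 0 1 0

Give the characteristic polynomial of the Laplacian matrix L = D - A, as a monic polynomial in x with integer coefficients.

x^6 - 20x^5 + 155x^4 - 580x^3 + 1045x^2 - 726x

Reading degrees in the order [0, 1, 2, 3, 4, 5] gives [3, 5, 3, 3, 3, 3]; set D = diag(3, 5, 3, 3, 3, 3) and form L = D - A. L has integer entries, so p(x) = det(xI - L) has integer coefficients. Expanding the determinant yields x^6 - 20x^5 + 155x^4 - 580x^3 + 1045x^2 - 726x. Since p(0) = det(-L) = 0, x divides p(x). There is one zero in the spectrum, matching the 1 component. By the matrix-tree theorem the graph has (1/6) * product of the nonzero eigenvalues = 121 spanning trees.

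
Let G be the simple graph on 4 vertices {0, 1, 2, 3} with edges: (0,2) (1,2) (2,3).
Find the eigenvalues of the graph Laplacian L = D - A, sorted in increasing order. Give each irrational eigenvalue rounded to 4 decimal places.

Each diagonal entry of L is the vertex degree and each off-diagonal entry is -1 where an edge is present, 0 otherwise; in the order [0, 1, 2, 3] the diagonal is [1, 1, 3, 1]. L is symmetric positive semidefinite, so every eigenvalue is real and nonnegative.

[0, 1, 1, 4]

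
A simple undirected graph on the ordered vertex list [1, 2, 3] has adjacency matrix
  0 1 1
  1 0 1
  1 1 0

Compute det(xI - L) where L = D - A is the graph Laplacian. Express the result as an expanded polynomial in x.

x^3 - 6x^2 + 9x

Each diagonal entry of L is the vertex degree and each off-diagonal entry is -1 where an edge is present, 0 otherwise; in the order [1, 2, 3] the diagonal is [2, 2, 2]. Computing det(xI - L) by cofactor expansion (or equivalently via sum-over-permutations) gives x^3 - 6x^2 + 9x. The coefficient of x^2 equals -trace(L) = -6, matching the sum of degrees. The eigenvalues sum to 6, which equals trace(L) = 2|E|. By the matrix-tree theorem the graph has (1/3) * product of the nonzero eigenvalues = 3 spanning trees.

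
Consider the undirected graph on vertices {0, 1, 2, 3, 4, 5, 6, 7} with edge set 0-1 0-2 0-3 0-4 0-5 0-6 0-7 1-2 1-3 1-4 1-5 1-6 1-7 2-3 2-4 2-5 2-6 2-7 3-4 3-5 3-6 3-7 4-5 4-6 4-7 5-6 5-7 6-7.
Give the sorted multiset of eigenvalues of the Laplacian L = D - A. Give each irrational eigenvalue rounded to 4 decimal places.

[0, 8, 8, 8, 8, 8, 8, 8]

Each diagonal entry of L is the vertex degree and each off-diagonal entry is -1 where an edge is present, 0 otherwise; in the order [0, 1, 2, 3, 4, 5, 6, 7] the diagonal is [7, 7, 7, 7, 7, 7, 7, 7]. Since every row of L sums to 0, the all-ones vector is in the kernel and 0 is an eigenvalue. The single zero eigenvalue shows the graph is connected. By the matrix-tree theorem the graph has (1/8) * product of the nonzero eigenvalues = 262144 spanning trees.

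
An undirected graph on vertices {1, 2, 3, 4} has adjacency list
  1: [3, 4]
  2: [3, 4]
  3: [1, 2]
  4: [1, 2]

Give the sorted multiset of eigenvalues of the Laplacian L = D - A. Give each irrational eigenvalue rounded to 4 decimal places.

[0, 2, 2, 4]

With the vertex order [1, 2, 3, 4], the degrees are [2, 2, 2, 2], giving D = diag(2, 2, 2, 2) and L = D - A. L is symmetric positive semidefinite, so every eigenvalue is real and nonnegative. The largest eigenvalue, 4, is at most the vertex count 4.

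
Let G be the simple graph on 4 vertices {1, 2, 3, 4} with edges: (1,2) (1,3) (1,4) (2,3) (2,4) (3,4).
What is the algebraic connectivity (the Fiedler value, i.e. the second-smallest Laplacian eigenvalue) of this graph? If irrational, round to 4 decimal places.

Reading degrees in the order [1, 2, 3, 4] gives [3, 3, 3, 3]; set D = diag(3, 3, 3, 3) and form L = D - A. Computing the eigenvalues of L and sorting gives [0, 4, 4, 4]. The Fiedler value lambda_2 = 4 is strictly positive, so the graph is connected. There is one zero in the spectrum, matching the 1 component.

4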